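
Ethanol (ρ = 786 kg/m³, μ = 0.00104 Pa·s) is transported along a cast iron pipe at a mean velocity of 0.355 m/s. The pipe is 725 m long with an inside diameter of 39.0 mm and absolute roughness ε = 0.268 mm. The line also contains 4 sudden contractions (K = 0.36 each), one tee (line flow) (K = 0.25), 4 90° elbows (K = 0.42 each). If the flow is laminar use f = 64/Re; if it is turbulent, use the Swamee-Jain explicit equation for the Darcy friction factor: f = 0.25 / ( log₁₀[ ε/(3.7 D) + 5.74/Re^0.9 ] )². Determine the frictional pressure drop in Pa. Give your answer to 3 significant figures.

ΔP ≈ 37300 Pa

Reynolds number Re = ρVD/μ = 786 · 0.355 · 0.039 / 0.00104 = 1.046e+04.
Re > 4000 → turbulent. Relative roughness ε/D = 0.000268/0.039 = 0.00687. Swamee-Jain: f = 0.25/(log₁₀[0.00687/3.7 + 5.74/1.046e+04^0.9])² = 0.25/(log₁₀[0.00186 + 0.00138])² = 0.25/(-2.489)² = 0.04035.
Total minor-loss coefficient ΣK = 4·0.36 + 1·0.25 + 4·0.42 = 3.37.
ΔP = [f·L/D + ΣK]·(ρV²/2) = [0.04035·725/0.039 + 3.37]·(786·0.355²/2) = [750 + 3.37]·49.53 = 3.731e+04 Pa.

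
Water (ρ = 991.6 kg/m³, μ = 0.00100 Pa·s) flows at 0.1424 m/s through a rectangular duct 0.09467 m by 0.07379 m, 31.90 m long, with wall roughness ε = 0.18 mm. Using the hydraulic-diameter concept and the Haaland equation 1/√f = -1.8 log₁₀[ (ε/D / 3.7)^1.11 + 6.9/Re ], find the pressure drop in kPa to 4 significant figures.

ΔP ≈ 0.1265 kPa

Hydraulic diameter D_h = 4A/P = 4·(0.09467·0.07379)/(2·(0.09467+0.07379)) = 0.02794/0.3369 = 0.08294 m.
Re = ρVD_h/μ = 991.6·0.1424·0.08294/0.001 = 1.171e+04.
ε/D_h = 0.00018/0.08294 = 0.00217; Haaland gives 1/√f = -1.8 log₁₀[0.000259+0.000589] = 5.529, so f = 0.03271.
ΔP = f(L/D_h)(ρV²/2) = 0.03271·31.9/0.08294·10.05 = 126.5 Pa.
ΔP = 0.1265 kPa.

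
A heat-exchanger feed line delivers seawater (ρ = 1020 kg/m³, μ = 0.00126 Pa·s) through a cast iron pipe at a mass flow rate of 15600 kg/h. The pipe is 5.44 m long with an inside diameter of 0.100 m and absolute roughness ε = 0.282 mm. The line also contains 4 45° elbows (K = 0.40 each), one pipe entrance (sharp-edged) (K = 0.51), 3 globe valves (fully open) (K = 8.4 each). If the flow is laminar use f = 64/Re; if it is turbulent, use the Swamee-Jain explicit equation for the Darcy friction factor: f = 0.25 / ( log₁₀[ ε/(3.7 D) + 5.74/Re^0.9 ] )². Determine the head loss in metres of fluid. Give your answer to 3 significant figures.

h_f ≈ 0.431 m

ṁ = 15600 kg/h = 15600/3600 = 4.333 kg/s.
A = πD²/4 = π(0.1)²/4 = 0.007854 m²; mean velocity V = ṁ/(ρA) = 4.333/(1020 · 0.007854) = 0.5409 m/s.
Reynolds number Re = ρVD/μ = 1020 · 0.5409 · 0.1 / 0.00126 = 4.379e+04.
Re > 4000 → turbulent. Relative roughness ε/D = 0.000282/0.1 = 0.00282. Swamee-Jain: f = 0.25/(log₁₀[0.00282/3.7 + 5.74/4.379e+04^0.9])² = 0.25/(log₁₀[0.000762 + 0.000382])² = 0.25/(-2.942)² = 0.02889.
Total minor-loss coefficient ΣK = 4·0.4 + 1·0.51 + 3·8.4 = 27.3.
ΔP = [f·L/D + ΣK]·(ρV²/2) = [0.02889·5.44/0.1 + 27.3]·(1020·0.5409²/2) = [1.572 + 27.3]·149.2 = 4310 Pa.
Head loss h_f = ΔP/(ρg) = 4310/(1020·9.81) = 0.431 m.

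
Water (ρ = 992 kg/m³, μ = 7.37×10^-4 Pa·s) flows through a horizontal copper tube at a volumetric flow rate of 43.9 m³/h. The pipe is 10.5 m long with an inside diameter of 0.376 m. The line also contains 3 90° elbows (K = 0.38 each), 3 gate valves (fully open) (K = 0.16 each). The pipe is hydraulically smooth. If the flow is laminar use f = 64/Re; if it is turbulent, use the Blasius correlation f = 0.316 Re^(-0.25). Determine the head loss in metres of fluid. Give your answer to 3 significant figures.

h_f ≈ 0.00135 m

Q = 43.9 m³/h = 43.9/3600 = 0.01219 m³/s.
Cross-sectional area A = πD²/4 = π(0.376)²/4 = 0.111 m²; mean velocity V = Q/A = 0.01219/0.111 = 0.1098 m/s.
Reynolds number Re = ρVD/μ = 992 · 0.1098 · 0.376 / 0.000737 = 5.558e+04.
Re > 4000 → turbulent. Smooth-pipe (Blasius): f = 0.316 Re^(-0.25) = 0.316/(5.558e+04)^0.25 = 0.02058.
Total minor-loss coefficient ΣK = 3·0.38 + 3·0.16 = 1.62.
ΔP = [f·L/D + ΣK]·(ρV²/2) = [0.02058·10.5/0.376 + 1.62]·(992·0.1098²/2) = [0.5747 + 1.62]·5.982 = 13.13 Pa.
Head loss h_f = ΔP/(ρg) = 13.13/(992·9.81) = 0.00135 m.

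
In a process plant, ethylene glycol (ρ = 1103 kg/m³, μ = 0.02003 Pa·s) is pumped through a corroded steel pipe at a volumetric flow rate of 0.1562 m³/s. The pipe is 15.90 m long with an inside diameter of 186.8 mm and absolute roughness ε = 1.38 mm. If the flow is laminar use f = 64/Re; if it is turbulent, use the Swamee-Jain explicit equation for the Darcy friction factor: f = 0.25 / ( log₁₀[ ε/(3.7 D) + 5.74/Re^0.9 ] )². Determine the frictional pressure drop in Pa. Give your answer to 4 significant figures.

Cross-sectional area A = πD²/4 = π(0.1868)²/4 = 0.02741 m²; mean velocity V = Q/A = 0.1562/0.02741 = 5.7 m/s.
Reynolds number Re = ρVD/μ = 1103 · 5.7 · 0.1868 / 0.02 = 5.863e+04.
Re > 4000 → turbulent. Relative roughness ε/D = 0.00138/0.1868 = 0.00739. Swamee-Jain: f = 0.25/(log₁₀[0.00739/3.7 + 5.74/5.863e+04^0.9])² = 0.25/(log₁₀[0.002 + 0.000294])² = 0.25/(-2.64)² = 0.03587.
Darcy-Weisbach: ΔP = f(L/D)(ρV²/2) = 0.03587·(15.9/0.1868)·(1103·5.7²/2) = 0.03587·85.12·1.792e+04 = 5.469e+04 Pa.

ΔP ≈ 54690 Pa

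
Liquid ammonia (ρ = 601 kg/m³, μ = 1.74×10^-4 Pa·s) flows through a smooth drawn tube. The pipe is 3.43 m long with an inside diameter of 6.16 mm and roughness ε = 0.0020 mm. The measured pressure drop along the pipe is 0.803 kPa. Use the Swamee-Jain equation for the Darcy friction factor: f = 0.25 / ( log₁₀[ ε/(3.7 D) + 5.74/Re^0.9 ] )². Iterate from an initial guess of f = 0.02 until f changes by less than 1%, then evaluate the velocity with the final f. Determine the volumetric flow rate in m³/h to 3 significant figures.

Q ≈ 0.0407 m³/h

Rearranging Darcy-Weisbach: V = √(2·ΔP·D/(f·L·ρ)). With ε/D = 2e-06/0.00616 = 0.000325, iterate starting from f = 0.02:
  f = 0.02 → V = √(2·803·0.00616/(0.02·3.43·601)) = 0.4899 m/s; Re = ρVD/μ = 1.042e+04; f → 0.0312
  f = 0.0312 → V = 0.3922 m/s; Re = 8345; f → 0.0331
  f = 0.0331 → V = 0.3808 m/s; Re = 8102; f → 0.03336
Converged (Δf/f < 1%). With the final f = 0.03336: V = √(2·803·0.00616/(0.03336·3.43·601)) = 0.3793 m/s.
Q = V·A = 0.3793·(π/4·0.00616²) = 1.13e-05 m³/s = 0.0407 m³/h.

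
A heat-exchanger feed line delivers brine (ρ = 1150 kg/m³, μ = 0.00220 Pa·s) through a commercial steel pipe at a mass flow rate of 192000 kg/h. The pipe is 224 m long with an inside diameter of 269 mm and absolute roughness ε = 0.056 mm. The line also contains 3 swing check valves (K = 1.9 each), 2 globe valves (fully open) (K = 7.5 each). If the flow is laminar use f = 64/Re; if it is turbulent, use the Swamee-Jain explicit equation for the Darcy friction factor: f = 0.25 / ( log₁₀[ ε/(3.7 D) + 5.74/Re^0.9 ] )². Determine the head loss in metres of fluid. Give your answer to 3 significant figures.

ṁ = 192000 kg/h = 192000/3600 = 53.33 kg/s.
A = πD²/4 = π(0.269)²/4 = 0.05683 m²; mean velocity V = ṁ/(ρA) = 53.33/(1150 · 0.05683) = 0.816 m/s.
Reynolds number Re = ρVD/μ = 1150 · 0.816 · 0.269 / 0.0022 = 1.147e+05.
Re > 4000 → turbulent. Relative roughness ε/D = 5.6e-05/0.269 = 0.000208. Swamee-Jain: f = 0.25/(log₁₀[0.000208/3.7 + 5.74/1.147e+05^0.9])² = 0.25/(log₁₀[5.63e-05 + 0.00016])² = 0.25/(-3.664)² = 0.01862.
Total minor-loss coefficient ΣK = 3·1.9 + 2·7.5 = 20.7.
ΔP = [f·L/D + ΣK]·(ρV²/2) = [0.01862·224/0.269 + 20.7]·(1150·0.816²/2) = [15.5 + 20.7]·382.9 = 1.386e+04 Pa.
Head loss h_f = ΔP/(ρg) = 1.386e+04/(1150·9.81) = 1.23 m.

h_f ≈ 1.23 m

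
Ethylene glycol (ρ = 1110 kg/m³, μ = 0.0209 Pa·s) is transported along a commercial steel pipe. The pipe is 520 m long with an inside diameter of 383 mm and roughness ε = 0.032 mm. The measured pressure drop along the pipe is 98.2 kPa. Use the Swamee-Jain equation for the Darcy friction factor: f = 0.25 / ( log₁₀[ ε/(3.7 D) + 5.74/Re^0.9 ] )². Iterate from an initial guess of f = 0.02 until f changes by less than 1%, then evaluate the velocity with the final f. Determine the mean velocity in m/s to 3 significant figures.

Rearranging Darcy-Weisbach: V = √(2·ΔP·D/(f·L·ρ)). With ε/D = 3.2e-05/0.383 = 8.36e-05, iterate starting from f = 0.02:
  f = 0.02 → V = √(2·9.82e+04·0.383/(0.02·520·1110)) = 2.553 m/s; Re = ρVD/μ = 5.192e+04; f → 0.02093
  f = 0.02093 → V = 2.495 m/s; Re = 5.076e+04; f → 0.02103
Converged (Δf/f < 1%). With the final f = 0.02103: V = √(2·9.82e+04·0.383/(0.02103·520·1110)) = 2.489 m/s.

V ≈ 2.49 m/s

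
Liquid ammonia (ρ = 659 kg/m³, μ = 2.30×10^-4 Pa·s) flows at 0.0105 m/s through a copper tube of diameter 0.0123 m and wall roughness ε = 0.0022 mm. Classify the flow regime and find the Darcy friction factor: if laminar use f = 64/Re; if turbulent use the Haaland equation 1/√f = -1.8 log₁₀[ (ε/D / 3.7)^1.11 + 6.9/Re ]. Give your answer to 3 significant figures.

Re = ρVD/μ = 659·0.0105·0.0123/0.00023 = 370.
Re < 2300 → laminar, so f = 64/Re = 0.173 (roughness is irrelevant in laminar flow).

f ≈ 0.173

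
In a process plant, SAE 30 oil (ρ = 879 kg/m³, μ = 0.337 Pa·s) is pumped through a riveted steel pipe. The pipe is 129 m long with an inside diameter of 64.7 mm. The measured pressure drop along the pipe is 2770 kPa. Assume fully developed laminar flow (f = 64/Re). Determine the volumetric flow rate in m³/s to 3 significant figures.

For laminar flow, f = 64/Re with Re = ρVD/μ, so Darcy-Weisbach reduces to ΔP = 32μLV/D². Solving for V: V = ΔP·D²/(32μL) = 2.77e+06·(0.0647)²/(32·0.337·129) = 8.335 m/s.
Check: Re = ρVD/μ = 879·8.335·0.0647/0.337 = 1407 < 2300, so the laminar assumption holds.
Q = V·A = 8.335·(π/4·0.0647²) = 0.0274 m³/s = 0.0274 m³/s.

Q ≈ 0.0274 m³/s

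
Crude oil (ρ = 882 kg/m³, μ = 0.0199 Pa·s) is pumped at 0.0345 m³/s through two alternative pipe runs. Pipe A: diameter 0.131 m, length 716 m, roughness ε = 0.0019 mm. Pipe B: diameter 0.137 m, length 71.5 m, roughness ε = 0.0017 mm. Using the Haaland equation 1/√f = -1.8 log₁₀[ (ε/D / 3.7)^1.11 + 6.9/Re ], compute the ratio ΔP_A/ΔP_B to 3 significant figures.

Pipe A: V = Q/A = 0.0345/0.01348 = 2.56 m/s; Re = 1.486e+04; ε/D = 1.45e-05; Haaland → f = 0.0278; ΔP_A = f(L/D)(ρV²/2) = 4.39e+05 Pa.
Pipe B: V = Q/A = 0.0345/0.01474 = 2.34 m/s; Re = 1.421e+04; ε/D = 1.24e-05; Haaland → f = 0.02812; ΔP_B = f(L/D)(ρV²/2) = 3.545e+04 Pa.
ΔP_A/ΔP_B = 4.39e+05/3.545e+04 = 12.4.

ΔP_A/ΔP_B ≈ 12.4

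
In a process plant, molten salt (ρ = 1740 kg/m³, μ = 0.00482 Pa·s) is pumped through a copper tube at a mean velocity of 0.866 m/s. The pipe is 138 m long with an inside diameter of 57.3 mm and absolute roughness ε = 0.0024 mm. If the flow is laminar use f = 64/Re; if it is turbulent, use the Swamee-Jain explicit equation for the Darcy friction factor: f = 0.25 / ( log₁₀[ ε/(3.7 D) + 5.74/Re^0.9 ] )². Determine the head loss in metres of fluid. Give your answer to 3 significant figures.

h_f ≈ 2.45 m

Reynolds number Re = ρVD/μ = 1740 · 0.866 · 0.0573 / 0.00482 = 1.791e+04.
Re > 4000 → turbulent. Relative roughness ε/D = 2.4e-06/0.0573 = 4.19e-05. Swamee-Jain: f = 0.25/(log₁₀[4.19e-05/3.7 + 5.74/1.791e+04^0.9])² = 0.25/(log₁₀[1.13e-05 + 0.000853])² = 0.25/(-3.063)² = 0.02664.
Darcy-Weisbach: ΔP = f(L/D)(ρV²/2) = 0.02664·(138/0.0573)·(1740·0.866²/2) = 0.02664·2408·652.5 = 4.187e+04 Pa.
Head loss h_f = ΔP/(ρg) = 4.187e+04/(1740·9.81) = 2.45 m.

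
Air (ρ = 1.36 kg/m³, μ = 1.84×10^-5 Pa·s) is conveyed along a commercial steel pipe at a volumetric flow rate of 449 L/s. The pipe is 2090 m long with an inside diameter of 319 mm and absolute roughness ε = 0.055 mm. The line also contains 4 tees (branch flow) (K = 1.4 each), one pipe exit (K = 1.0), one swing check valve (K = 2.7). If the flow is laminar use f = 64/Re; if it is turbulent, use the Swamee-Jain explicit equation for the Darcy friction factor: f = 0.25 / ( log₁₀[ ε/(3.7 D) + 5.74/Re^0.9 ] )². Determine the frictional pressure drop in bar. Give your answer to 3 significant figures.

ΔP ≈ 0.0273 bar

Q = 449 L/s = 449/1000 = 0.449 m³/s.
Cross-sectional area A = πD²/4 = π(0.319)²/4 = 0.07992 m²; mean velocity V = Q/A = 0.449/0.07992 = 5.618 m/s.
Reynolds number Re = ρVD/μ = 1.36 · 5.618 · 0.319 / 1.84e-05 = 1.325e+05.
Re > 4000 → turbulent. Relative roughness ε/D = 5.5e-05/0.319 = 0.000172. Swamee-Jain: f = 0.25/(log₁₀[0.000172/3.7 + 5.74/1.325e+05^0.9])² = 0.25/(log₁₀[4.66e-05 + 0.000141])² = 0.25/(-3.727)² = 0.018.
Total minor-loss coefficient ΣK = 4·1.4 + 1·1 + 1·2.7 = 9.3.
ΔP = [f·L/D + ΣK]·(ρV²/2) = [0.018·2090/0.319 + 9.3]·(1.36·5.618²/2) = [117.9 + 9.3]·21.46 = 2730 Pa.
ΔP = 2730 Pa = 0.0273 bar.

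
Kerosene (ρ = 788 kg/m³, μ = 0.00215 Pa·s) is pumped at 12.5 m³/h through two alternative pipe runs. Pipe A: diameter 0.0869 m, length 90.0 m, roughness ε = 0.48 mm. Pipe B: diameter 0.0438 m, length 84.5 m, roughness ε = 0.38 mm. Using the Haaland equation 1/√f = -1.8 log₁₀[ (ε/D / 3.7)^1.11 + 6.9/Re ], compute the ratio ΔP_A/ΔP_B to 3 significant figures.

Pipe A: V = Q/A = 0.003472/0.005931 = 0.5854 m/s; Re = 1.865e+04; ε/D = 0.00552; Haaland → f = 0.03526; ΔP_A = f(L/D)(ρV²/2) = 4931 Pa.
Pipe B: V = Q/A = 0.003472/0.001507 = 2.304 m/s; Re = 3.699e+04; ε/D = 0.00868; Haaland → f = 0.03782; ΔP_B = f(L/D)(ρV²/2) = 1.527e+05 Pa.
ΔP_A/ΔP_B = 4931/1.527e+05 = 0.0323.

ΔP_A/ΔP_B ≈ 0.0323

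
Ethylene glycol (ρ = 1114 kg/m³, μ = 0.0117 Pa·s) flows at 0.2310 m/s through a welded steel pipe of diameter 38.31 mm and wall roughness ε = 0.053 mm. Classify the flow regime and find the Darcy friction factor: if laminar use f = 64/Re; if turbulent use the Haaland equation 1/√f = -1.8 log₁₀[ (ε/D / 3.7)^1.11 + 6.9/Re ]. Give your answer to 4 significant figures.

Re = ρVD/μ = 1114·0.231·0.03831/0.0117 = 842.6.
Re < 2300 → laminar, so f = 64/Re = 0.07596 (roughness is irrelevant in laminar flow).

f ≈ 0.07596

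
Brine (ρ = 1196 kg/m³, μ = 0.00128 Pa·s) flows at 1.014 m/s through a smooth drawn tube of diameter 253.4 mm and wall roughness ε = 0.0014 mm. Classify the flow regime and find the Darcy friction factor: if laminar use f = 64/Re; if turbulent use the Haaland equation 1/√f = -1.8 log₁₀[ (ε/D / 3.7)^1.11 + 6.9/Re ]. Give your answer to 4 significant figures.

Re = ρVD/μ = 1196·1.014·0.2534/0.00128 = 2.401e+05.
Re > 4000 → turbulent. ε/D = 1.4e-06/0.2534 = 5.52e-06; Haaland: 1/√f = -1.8 log₁₀[3.41e-07 + 2.87e-05] = 8.165, so f = 0.015.

f ≈ 0.01500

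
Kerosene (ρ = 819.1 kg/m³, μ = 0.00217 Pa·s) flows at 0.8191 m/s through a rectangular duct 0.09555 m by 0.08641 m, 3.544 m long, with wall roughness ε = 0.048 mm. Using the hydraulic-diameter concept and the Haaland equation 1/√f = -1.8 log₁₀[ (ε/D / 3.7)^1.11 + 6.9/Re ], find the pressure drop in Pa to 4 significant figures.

Hydraulic diameter D_h = 4A/P = 4·(0.09555·0.08641)/(2·(0.09555+0.08641)) = 0.03303/0.3639 = 0.09075 m.
Re = ρVD_h/μ = 819.1·0.8191·0.09075/0.00217 = 2.806e+04.
ε/D_h = 4.8e-05/0.09075 = 0.000529; Haaland gives 1/√f = -1.8 log₁₀[5.4e-05+0.000246] = 6.341, so f = 0.02487.
ΔP = f(L/D_h)(ρV²/2) = 0.02487·3.544/0.09075·274.8 = 266.8 Pa.

ΔP ≈ 266.8 Pa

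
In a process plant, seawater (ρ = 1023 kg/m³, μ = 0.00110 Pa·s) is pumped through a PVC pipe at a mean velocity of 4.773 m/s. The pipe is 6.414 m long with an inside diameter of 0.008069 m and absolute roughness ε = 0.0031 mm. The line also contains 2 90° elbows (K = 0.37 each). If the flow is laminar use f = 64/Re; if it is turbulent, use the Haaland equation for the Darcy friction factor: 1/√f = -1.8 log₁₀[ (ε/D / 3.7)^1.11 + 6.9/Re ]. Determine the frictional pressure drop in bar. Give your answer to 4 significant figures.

ΔP ≈ 2.247 bar

Reynolds number Re = ρVD/μ = 1023 · 4.773 · 0.008069 / 0.0011 = 3.582e+04.
Re > 4000 → turbulent. Relative roughness ε/D = 3.1e-06/0.008069 = 0.000384. Haaland: 1/√f = -1.8 log₁₀[(0.000384/3.7)^1.11 + 6.9/3.582e+04] = -1.8 log₁₀[3.79e-05 + 0.000193] = 6.547, so f = 0.02333.
Total minor-loss coefficient ΣK = 2·0.37 = 0.74.
ΔP = [f·L/D + ΣK]·(ρV²/2) = [0.02333·6.414/0.008069 + 0.74]·(1023·4.773²/2) = [18.54 + 0.74]·1.165e+04 = 2.247e+05 Pa.
ΔP = 2.247e+05 Pa = 2.247 bar.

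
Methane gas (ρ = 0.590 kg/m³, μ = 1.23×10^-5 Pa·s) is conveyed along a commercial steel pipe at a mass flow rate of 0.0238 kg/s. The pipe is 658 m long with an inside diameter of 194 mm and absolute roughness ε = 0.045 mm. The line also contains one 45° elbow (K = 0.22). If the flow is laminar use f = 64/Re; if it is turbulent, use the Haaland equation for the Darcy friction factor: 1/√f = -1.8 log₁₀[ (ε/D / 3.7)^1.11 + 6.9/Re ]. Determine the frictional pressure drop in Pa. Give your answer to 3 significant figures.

ΔP ≈ 54.6 Pa

A = πD²/4 = π(0.194)²/4 = 0.02956 m²; mean velocity V = ṁ/(ρA) = 0.0238/(0.59 · 0.02956) = 1.365 m/s.
Reynolds number Re = ρVD/μ = 0.59 · 1.365 · 0.194 / 1.23e-05 = 1.27e+04.
Re > 4000 → turbulent. Relative roughness ε/D = 4.5e-05/0.194 = 0.000232. Haaland: 1/√f = -1.8 log₁₀[(0.000232/3.7)^1.11 + 6.9/1.27e+04] = -1.8 log₁₀[2.16e-05 + 0.000543] = 5.846, so f = 0.02926.
Total minor-loss coefficient ΣK = 1·0.22 = 0.22.
ΔP = [f·L/D + ΣK]·(ρV²/2) = [0.02926·658/0.194 + 0.22]·(0.59·1.365²/2) = [99.23 + 0.22]·0.5494 = 54.64 Pa.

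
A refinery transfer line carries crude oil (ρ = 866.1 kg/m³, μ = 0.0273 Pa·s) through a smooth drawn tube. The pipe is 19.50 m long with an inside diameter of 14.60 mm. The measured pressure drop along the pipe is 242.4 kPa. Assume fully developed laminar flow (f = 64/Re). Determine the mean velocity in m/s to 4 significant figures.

For laminar flow, f = 64/Re with Re = ρVD/μ, so Darcy-Weisbach reduces to ΔP = 32μLV/D². Solving for V: V = ΔP·D²/(32μL) = 2.424e+05·(0.0146)²/(32·0.0273·19.5) = 3.033 m/s.
Check: Re = ρVD/μ = 866.1·3.033·0.0146/0.0273 = 1405 < 2300, so the laminar assumption holds.

V ≈ 3.033 m/s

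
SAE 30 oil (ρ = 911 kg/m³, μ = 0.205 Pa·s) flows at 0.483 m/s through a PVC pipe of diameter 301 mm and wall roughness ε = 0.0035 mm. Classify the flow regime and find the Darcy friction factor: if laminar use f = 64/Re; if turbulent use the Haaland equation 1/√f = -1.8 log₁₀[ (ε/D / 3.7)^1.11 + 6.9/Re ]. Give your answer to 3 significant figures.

f ≈ 0.0991

Re = ρVD/μ = 911·0.483·0.301/0.205 = 646.1.
Re < 2300 → laminar, so f = 64/Re = 0.09906 (roughness is irrelevant in laminar flow).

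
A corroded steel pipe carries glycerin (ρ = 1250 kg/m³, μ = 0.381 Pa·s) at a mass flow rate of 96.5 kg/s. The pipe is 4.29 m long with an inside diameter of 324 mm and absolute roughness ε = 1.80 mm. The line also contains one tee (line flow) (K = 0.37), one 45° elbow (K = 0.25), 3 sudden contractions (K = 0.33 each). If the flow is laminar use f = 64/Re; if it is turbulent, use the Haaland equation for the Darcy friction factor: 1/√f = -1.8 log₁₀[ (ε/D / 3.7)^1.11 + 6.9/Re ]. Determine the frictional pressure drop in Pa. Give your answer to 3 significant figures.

ΔP ≈ 1350 Pa

A = πD²/4 = π(0.324)²/4 = 0.08245 m²; mean velocity V = ṁ/(ρA) = 96.5/(1250 · 0.08245) = 0.9363 m/s.
Reynolds number Re = ρVD/μ = 1250 · 0.9363 · 0.324 / 0.381 = 995.3.
Re < 2300 → laminar flow, so f = 64/Re = 64/995.3 = 0.0643 (the turbulent correlation is not needed).
Total minor-loss coefficient ΣK = 1·0.37 + 1·0.25 + 3·0.33 = 1.61.
ΔP = [f·L/D + ΣK]·(ρV²/2) = [0.0643·4.29/0.324 + 1.61]·(1250·0.9363²/2) = [0.8514 + 1.61]·548 = 1349 Pa.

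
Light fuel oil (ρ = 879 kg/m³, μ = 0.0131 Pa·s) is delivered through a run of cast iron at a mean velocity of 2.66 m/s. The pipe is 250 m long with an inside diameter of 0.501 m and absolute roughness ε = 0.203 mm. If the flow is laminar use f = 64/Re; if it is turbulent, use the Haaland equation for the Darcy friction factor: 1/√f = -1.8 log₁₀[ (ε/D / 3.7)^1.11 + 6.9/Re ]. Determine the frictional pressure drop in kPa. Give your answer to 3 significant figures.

Reynolds number Re = ρVD/μ = 879 · 2.66 · 0.501 / 0.0131 = 8.942e+04.
Re > 4000 → turbulent. Relative roughness ε/D = 0.000203/0.501 = 0.000405. Haaland: 1/√f = -1.8 log₁₀[(0.000405/3.7)^1.11 + 6.9/8.942e+04] = -1.8 log₁₀[4.02e-05 + 7.72e-05] = 7.075, so f = 0.01998.
Darcy-Weisbach: ΔP = f(L/D)(ρV²/2) = 0.01998·(250/0.501)·(879·2.66²/2) = 0.01998·499·3110 = 3.1e+04 Pa.
ΔP = 3.1e+04 Pa = 31.0 kPa.

ΔP ≈ 31.0 kPa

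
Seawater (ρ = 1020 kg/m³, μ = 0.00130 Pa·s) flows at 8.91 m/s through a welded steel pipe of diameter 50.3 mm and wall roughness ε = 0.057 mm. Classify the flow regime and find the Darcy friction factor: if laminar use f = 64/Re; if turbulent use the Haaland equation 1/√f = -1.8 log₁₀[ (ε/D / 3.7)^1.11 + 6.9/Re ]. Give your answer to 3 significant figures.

Re = ρVD/μ = 1020·8.91·0.0503/0.0013 = 3.516e+05.
Re > 4000 → turbulent. ε/D = 5.7e-05/0.0503 = 0.00113; Haaland: 1/√f = -1.8 log₁₀[0.000126 + 1.96e-05] = 6.907, so f = 0.02096.

f ≈ 0.0210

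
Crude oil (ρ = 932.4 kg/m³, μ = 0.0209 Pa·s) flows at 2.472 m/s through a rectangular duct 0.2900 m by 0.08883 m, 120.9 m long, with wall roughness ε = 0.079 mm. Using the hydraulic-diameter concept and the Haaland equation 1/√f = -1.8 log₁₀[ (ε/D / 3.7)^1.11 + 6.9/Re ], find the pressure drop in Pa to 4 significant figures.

ΔP ≈ 72480 Pa

Hydraulic diameter D_h = 4A/P = 4·(0.29·0.08883)/(2·(0.29+0.08883)) = 0.103/0.7577 = 0.136 m.
Re = ρVD_h/μ = 932.4·2.472·0.136/0.0209 = 1.5e+04.
ε/D_h = 7.9e-05/0.136 = 0.000581; Haaland gives 1/√f = -1.8 log₁₀[5.99e-05+0.00046] = 5.911, so f = 0.02862.
ΔP = f(L/D_h)(ρV²/2) = 0.02862·120.9/0.136·2849 = 7.248e+04 Pa.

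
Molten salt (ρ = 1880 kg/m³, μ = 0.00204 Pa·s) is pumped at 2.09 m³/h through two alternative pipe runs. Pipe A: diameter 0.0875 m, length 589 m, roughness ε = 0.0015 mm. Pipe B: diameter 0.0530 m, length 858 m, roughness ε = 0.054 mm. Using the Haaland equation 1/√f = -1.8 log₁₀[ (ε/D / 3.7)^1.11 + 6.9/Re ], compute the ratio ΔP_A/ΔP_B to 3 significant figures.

ΔP_A/ΔP_B ≈ 0.0611

Pipe A: V = Q/A = 0.0005806/0.006013 = 0.09655 m/s; Re = 7785; ε/D = 1.71e-05; Haaland → f = 0.03314; ΔP_A = f(L/D)(ρV²/2) = 1955 Pa.
Pipe B: V = Q/A = 0.0005806/0.002206 = 0.2631 m/s; Re = 1.285e+04; ε/D = 0.00102; Haaland → f = 0.03037; ΔP_B = f(L/D)(ρV²/2) = 3.2e+04 Pa.
ΔP_A/ΔP_B = 1955/3.2e+04 = 0.0611.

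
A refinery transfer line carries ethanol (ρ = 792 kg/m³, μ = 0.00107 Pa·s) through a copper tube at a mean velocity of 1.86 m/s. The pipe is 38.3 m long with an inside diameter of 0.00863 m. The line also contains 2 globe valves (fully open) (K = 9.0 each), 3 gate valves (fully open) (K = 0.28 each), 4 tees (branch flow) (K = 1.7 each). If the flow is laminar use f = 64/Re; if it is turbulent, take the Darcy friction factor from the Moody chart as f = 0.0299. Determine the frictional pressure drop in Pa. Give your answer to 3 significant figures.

ΔP ≈ 217000 Pa

Reynolds number Re = ρVD/μ = 792 · 1.86 · 0.00863 / 0.00107 = 1.188e+04.
Re > 4000 → turbulent; use the Moody-chart value f = 0.0299.
Total minor-loss coefficient ΣK = 2·9 + 3·0.28 + 4·1.7 = 25.6.
ΔP = [f·L/D + ΣK]·(ρV²/2) = [0.0299·38.3/0.00863 + 25.6]·(792·1.86²/2) = [132.7 + 25.6]·1370 = 2.169e+05 Pa.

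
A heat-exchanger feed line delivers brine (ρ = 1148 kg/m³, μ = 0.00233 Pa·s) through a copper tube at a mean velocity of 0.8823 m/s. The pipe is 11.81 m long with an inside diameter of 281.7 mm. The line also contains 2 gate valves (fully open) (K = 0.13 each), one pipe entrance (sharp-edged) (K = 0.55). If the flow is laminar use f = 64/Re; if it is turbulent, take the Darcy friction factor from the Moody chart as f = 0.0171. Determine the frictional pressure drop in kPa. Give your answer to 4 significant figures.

Reynolds number Re = ρVD/μ = 1148 · 0.8823 · 0.2817 / 0.00233 = 1.225e+05.
Re > 4000 → turbulent; use the Moody-chart value f = 0.0171.
Total minor-loss coefficient ΣK = 2·0.13 + 1·0.55 = 0.81.
ΔP = [f·L/D + ΣK]·(ρV²/2) = [0.0171·11.81/0.2817 + 0.81]·(1148·0.8823²/2) = [0.7169 + 0.81]·446.8 = 682.3 Pa.
ΔP = 682.3 Pa = 0.6823 kPa.

ΔP ≈ 0.6823 kPa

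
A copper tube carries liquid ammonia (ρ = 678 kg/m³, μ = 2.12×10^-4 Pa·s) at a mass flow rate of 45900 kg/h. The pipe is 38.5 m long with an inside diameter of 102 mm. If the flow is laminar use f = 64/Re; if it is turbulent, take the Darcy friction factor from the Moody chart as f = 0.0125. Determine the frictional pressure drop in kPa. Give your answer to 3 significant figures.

ΔP ≈ 8.47 kPa

ṁ = 45900 kg/h = 45900/3600 = 12.75 kg/s.
A = πD²/4 = π(0.102)²/4 = 0.008171 m²; mean velocity V = ṁ/(ρA) = 12.75/(678 · 0.008171) = 2.301 m/s.
Reynolds number Re = ρVD/μ = 678 · 2.301 · 0.102 / 0.000212 = 7.507e+05.
Re > 4000 → turbulent; use the Moody-chart value f = 0.0125.
Darcy-Weisbach: ΔP = f(L/D)(ρV²/2) = 0.0125·(38.5/0.102)·(678·2.301²/2) = 0.0125·377.5·1795 = 8471 Pa.
ΔP = 8471 Pa = 8.47 kPa.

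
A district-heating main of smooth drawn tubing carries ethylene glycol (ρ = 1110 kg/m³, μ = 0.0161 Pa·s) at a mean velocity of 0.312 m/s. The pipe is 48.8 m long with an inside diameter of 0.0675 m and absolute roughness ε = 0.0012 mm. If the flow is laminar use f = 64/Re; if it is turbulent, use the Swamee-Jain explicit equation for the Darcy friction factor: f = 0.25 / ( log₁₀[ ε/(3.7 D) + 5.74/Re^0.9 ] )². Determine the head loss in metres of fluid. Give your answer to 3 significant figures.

Reynolds number Re = ρVD/μ = 1110 · 0.312 · 0.0675 / 0.0161 = 1452.
Re < 2300 → laminar flow, so f = 64/Re = 64/1452 = 0.04408 (the turbulent correlation is not needed).
Darcy-Weisbach: ΔP = f(L/D)(ρV²/2) = 0.04408·(48.8/0.0675)·(1110·0.312²/2) = 0.04408·723·54.03 = 1722 Pa.
Head loss h_f = ΔP/(ρg) = 1722/(1110·9.81) = 0.158 m.

h_f ≈ 0.158 m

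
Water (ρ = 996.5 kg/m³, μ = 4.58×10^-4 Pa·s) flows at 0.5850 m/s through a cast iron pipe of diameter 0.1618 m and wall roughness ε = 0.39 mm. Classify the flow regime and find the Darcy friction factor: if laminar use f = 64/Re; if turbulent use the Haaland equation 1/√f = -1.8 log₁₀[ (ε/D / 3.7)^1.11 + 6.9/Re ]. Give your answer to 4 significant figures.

f ≈ 0.02535

Re = ρVD/μ = 996.5·0.585·0.1618/0.000458 = 2.059e+05.
Re > 4000 → turbulent. ε/D = 0.00039/0.1618 = 0.00241; Haaland: 1/√f = -1.8 log₁₀[0.000291 + 3.35e-05] = 6.281, so f = 0.02535.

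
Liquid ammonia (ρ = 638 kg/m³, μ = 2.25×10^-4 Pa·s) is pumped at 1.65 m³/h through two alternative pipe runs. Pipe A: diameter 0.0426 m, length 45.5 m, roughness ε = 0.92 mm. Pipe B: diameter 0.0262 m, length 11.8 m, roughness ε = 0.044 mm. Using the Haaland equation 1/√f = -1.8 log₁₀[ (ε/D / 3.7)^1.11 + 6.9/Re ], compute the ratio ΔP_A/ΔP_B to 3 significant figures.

ΔP_A/ΔP_B ≈ 0.695

Pipe A: V = Q/A = 0.0004583/0.001425 = 0.3216 m/s; Re = 3.884e+04; ε/D = 0.0216; Haaland → f = 0.05113; ΔP_A = f(L/D)(ρV²/2) = 1801 Pa.
Pipe B: V = Q/A = 0.0004583/0.0005391 = 0.8501 m/s; Re = 6.316e+04; ε/D = 0.00168; Haaland → f = 0.02495; ΔP_B = f(L/D)(ρV²/2) = 2591 Pa.
ΔP_A/ΔP_B = 1801/2591 = 0.695.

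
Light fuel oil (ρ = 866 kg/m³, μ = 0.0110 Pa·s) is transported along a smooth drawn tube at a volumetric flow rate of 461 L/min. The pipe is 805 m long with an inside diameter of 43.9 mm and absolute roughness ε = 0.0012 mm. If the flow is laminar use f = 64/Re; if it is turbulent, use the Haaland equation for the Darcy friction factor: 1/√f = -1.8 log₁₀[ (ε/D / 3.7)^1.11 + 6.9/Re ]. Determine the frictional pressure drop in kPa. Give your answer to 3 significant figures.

ΔP ≈ 5450 kPa

Q = 461 L/min = 461/60000 = 0.007683 m³/s.
Cross-sectional area A = πD²/4 = π(0.0439)²/4 = 0.001514 m²; mean velocity V = Q/A = 0.007683/0.001514 = 5.076 m/s.
Reynolds number Re = ρVD/μ = 866 · 5.076 · 0.0439 / 0.011 = 1.754e+04.
Re > 4000 → turbulent. Relative roughness ε/D = 1.2e-06/0.0439 = 2.73e-05. Haaland: 1/√f = -1.8 log₁₀[(2.73e-05/3.7)^1.11 + 6.9/1.754e+04] = -1.8 log₁₀[2.01e-06 + 0.000393] = 6.125, so f = 0.02665.
Darcy-Weisbach: ΔP = f(L/D)(ρV²/2) = 0.02665·(805/0.0439)·(866·5.076²/2) = 0.02665·1.834e+04·1.116e+04 = 5.453e+06 Pa.
ΔP = 5.453e+06 Pa = 5450 kPa.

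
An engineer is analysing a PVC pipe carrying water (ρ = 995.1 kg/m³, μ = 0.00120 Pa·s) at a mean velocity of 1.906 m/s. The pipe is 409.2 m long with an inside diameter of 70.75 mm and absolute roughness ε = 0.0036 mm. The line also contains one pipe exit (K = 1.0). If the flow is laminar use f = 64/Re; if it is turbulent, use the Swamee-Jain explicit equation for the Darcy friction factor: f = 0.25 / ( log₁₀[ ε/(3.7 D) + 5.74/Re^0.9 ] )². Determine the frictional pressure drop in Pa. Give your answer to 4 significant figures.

ΔP ≈ 187700 Pa

Reynolds number Re = ρVD/μ = 995.1 · 1.906 · 0.07075 / 0.0012 = 1.118e+05.
Re > 4000 → turbulent. Relative roughness ε/D = 3.6e-06/0.07075 = 5.09e-05. Swamee-Jain: f = 0.25/(log₁₀[5.09e-05/3.7 + 5.74/1.118e+05^0.9])² = 0.25/(log₁₀[1.38e-05 + 0.000164])² = 0.25/(-3.75)² = 0.01778.
Total minor-loss coefficient ΣK = 1·1 = 1.
ΔP = [f·L/D + ΣK]·(ρV²/2) = [0.01778·409.2/0.07075 + 1]·(995.1·1.906²/2) = [102.8 + 1]·1808 = 1.877e+05 Pa.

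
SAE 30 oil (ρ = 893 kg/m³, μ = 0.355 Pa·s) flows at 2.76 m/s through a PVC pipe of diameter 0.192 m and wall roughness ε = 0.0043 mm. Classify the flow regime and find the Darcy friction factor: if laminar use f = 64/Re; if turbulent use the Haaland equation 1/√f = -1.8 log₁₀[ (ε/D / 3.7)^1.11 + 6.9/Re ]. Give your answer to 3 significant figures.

Re = ρVD/μ = 893·2.76·0.192/0.355 = 1333.
Re < 2300 → laminar, so f = 64/Re = 0.04801 (roughness is irrelevant in laminar flow).

f ≈ 0.0480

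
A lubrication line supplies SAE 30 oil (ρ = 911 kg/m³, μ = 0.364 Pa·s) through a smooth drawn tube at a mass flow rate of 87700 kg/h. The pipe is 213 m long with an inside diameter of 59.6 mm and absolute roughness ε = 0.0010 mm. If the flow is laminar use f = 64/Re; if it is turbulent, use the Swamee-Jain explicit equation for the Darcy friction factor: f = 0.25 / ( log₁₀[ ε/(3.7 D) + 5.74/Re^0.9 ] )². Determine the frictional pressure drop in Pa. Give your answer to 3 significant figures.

ΔP ≈ 6.69×10^6 Pa

ṁ = 87700 kg/h = 87700/3600 = 24.36 kg/s.
A = πD²/4 = π(0.0596)²/4 = 0.00279 m²; mean velocity V = ṁ/(ρA) = 24.36/(911 · 0.00279) = 9.585 m/s.
Reynolds number Re = ρVD/μ = 911 · 9.585 · 0.0596 / 0.364 = 1430.
Re < 2300 → laminar flow, so f = 64/Re = 64/1430 = 0.04476 (the turbulent correlation is not needed).
Darcy-Weisbach: ΔP = f(L/D)(ρV²/2) = 0.04476·(213/0.0596)·(911·9.585²/2) = 0.04476·3574·4.185e+04 = 6.695e+06 Pa.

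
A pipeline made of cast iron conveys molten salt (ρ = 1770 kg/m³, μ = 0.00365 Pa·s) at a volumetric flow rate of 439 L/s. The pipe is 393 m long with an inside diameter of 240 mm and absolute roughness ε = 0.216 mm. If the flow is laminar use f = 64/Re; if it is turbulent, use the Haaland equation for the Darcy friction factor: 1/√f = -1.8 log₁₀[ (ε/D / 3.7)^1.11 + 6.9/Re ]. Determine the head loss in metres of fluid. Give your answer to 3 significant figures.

Q = 439 L/s = 439/1000 = 0.439 m³/s.
Cross-sectional area A = πD²/4 = π(0.24)²/4 = 0.04524 m²; mean velocity V = Q/A = 0.439/0.04524 = 9.704 m/s.
Reynolds number Re = ρVD/μ = 1770 · 9.704 · 0.24 / 0.00365 = 1.129e+06.
Re > 4000 → turbulent. Relative roughness ε/D = 0.000216/0.24 = 0.0009. Haaland: 1/√f = -1.8 log₁₀[(0.0009/3.7)^1.11 + 6.9/1.129e+06] = -1.8 log₁₀[9.74e-05 + 6.11e-06] = 7.173, so f = 0.01943.
Darcy-Weisbach: ΔP = f(L/D)(ρV²/2) = 0.01943·(393/0.24)·(1770·9.704²/2) = 0.01943·1638·8.334e+04 = 2.652e+06 Pa.
Head loss h_f = ΔP/(ρg) = 2.652e+06/(1770·9.81) = 153 m.

h_f ≈ 153 m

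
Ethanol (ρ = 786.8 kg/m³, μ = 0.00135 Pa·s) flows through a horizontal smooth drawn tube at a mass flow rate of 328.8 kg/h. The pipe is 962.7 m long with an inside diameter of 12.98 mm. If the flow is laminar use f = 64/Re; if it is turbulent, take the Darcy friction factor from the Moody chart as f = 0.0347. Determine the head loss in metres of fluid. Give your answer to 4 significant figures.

ṁ = 328.8 kg/h = 328.8/3600 = 0.09133 kg/s.
A = πD²/4 = π(0.01298)²/4 = 0.0001323 m²; mean velocity V = ṁ/(ρA) = 0.09133/(786.8 · 0.0001323) = 0.8773 m/s.
Reynolds number Re = ρVD/μ = 786.8 · 0.8773 · 0.01298 / 0.00135 = 6636.
Re > 4000 → turbulent; use the Moody-chart value f = 0.0347.
Darcy-Weisbach: ΔP = f(L/D)(ρV²/2) = 0.0347·(962.7/0.01298)·(786.8·0.8773²/2) = 0.0347·7.417e+04·302.8 = 7.792e+05 Pa.
Head loss h_f = ΔP/(ρg) = 7.792e+05/(786.8·9.81) = 100.9 m.

h_f ≈ 100.9 m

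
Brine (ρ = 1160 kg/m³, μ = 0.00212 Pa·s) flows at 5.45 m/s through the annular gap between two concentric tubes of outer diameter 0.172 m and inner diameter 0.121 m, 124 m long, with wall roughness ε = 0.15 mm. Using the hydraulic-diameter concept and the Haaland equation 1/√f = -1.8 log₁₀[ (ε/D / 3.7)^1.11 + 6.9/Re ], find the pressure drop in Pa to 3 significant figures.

Hydraulic diameter D_h = 4A/P = D_o - D_i = 0.172 - 0.121 = 0.051 m.
Re = ρVD_h/μ = 1160·5.45·0.051/0.00212 = 1.521e+05.
ε/D_h = 0.00015/0.051 = 0.00294; Haaland gives 1/√f = -1.8 log₁₀[0.000363+4.54e-05] = 6.101, so f = 0.02687.
ΔP = f(L/D_h)(ρV²/2) = 0.02687·124/0.051·1.723e+04 = 1.125e+06 Pa.

ΔP ≈ 1.13×10^6 Pa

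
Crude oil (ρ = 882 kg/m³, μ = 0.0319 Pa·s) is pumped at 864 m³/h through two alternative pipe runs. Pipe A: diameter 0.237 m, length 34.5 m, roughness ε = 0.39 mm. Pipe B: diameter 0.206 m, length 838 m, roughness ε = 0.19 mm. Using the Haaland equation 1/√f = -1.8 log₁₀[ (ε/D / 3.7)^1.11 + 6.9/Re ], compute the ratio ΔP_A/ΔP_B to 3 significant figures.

Pipe A: V = Q/A = 0.24/0.04412 = 5.44 m/s; Re = 3.565e+04; ε/D = 0.00165; Haaland → f = 0.02645; ΔP_A = f(L/D)(ρV²/2) = 5.026e+04 Pa.
Pipe B: V = Q/A = 0.24/0.03333 = 7.201 m/s; Re = 4.101e+04; ε/D = 0.000922; Haaland → f = 0.0242; ΔP_B = f(L/D)(ρV²/2) = 2.251e+06 Pa.
ΔP_A/ΔP_B = 5.026e+04/2.251e+06 = 0.0223.

ΔP_A/ΔP_B ≈ 0.0223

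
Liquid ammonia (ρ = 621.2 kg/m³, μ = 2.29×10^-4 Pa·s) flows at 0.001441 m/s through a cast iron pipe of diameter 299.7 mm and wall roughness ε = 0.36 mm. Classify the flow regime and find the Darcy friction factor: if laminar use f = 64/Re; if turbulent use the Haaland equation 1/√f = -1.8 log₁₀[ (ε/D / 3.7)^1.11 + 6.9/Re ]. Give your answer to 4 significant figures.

f ≈ 0.05463

Re = ρVD/μ = 621.2·0.001441·0.2997/0.000229 = 1172.
Re < 2300 → laminar, so f = 64/Re = 0.05463 (roughness is irrelevant in laminar flow).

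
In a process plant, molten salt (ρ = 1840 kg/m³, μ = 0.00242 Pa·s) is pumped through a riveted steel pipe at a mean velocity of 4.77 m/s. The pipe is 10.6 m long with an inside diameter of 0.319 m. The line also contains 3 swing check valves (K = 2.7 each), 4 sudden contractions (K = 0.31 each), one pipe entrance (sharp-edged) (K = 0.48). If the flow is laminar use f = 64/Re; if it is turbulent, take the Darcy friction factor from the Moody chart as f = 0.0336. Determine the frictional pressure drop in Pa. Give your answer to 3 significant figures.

ΔP ≈ 229000 Pa

Reynolds number Re = ρVD/μ = 1840 · 4.77 · 0.319 / 0.00242 = 1.157e+06.
Re > 4000 → turbulent; use the Moody-chart value f = 0.0336.
Total minor-loss coefficient ΣK = 3·2.7 + 4·0.31 + 1·0.48 = 9.82.
ΔP = [f·L/D + ΣK]·(ρV²/2) = [0.0336·10.6/0.319 + 9.82]·(1840·4.77²/2) = [1.116 + 9.82]·2.093e+04 = 2.289e+05 Pa.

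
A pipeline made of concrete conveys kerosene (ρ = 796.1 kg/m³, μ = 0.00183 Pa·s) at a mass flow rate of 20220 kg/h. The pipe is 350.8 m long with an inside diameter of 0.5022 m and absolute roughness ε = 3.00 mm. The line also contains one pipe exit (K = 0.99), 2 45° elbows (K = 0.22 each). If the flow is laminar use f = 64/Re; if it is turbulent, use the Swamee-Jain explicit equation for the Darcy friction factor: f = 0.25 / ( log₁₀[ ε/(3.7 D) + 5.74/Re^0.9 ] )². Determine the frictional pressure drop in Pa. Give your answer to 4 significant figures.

ΔP ≈ 15.23 Pa

ṁ = 20220 kg/h = 20220/3600 = 5.617 kg/s.
A = πD²/4 = π(0.5022)²/4 = 0.1981 m²; mean velocity V = ṁ/(ρA) = 5.617/(796.1 · 0.1981) = 0.03562 m/s.
Reynolds number Re = ρVD/μ = 796.1 · 0.03562 · 0.5022 / 0.00183 = 7781.
Re > 4000 → turbulent. Relative roughness ε/D = 0.003/0.5022 = 0.00597. Swamee-Jain: f = 0.25/(log₁₀[0.00597/3.7 + 5.74/7781^0.9])² = 0.25/(log₁₀[0.00161 + 0.00181])² = 0.25/(-2.466)² = 0.04112.
Total minor-loss coefficient ΣK = 1·0.99 + 2·0.22 = 1.43.
ΔP = [f·L/D + ΣK]·(ρV²/2) = [0.04112·350.8/0.5022 + 1.43]·(796.1·0.03562²/2) = [28.72 + 1.43]·0.505 = 15.23 Pa.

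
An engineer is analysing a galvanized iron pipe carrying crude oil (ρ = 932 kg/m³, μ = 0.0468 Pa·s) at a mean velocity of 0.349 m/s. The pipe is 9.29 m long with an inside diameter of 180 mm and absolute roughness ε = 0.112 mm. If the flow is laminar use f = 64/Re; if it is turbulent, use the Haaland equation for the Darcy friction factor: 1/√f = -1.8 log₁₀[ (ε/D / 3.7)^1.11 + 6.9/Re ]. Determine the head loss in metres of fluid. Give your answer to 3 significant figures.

Reynolds number Re = ρVD/μ = 932 · 0.349 · 0.18 / 0.0468 = 1251.
Re < 2300 → laminar flow, so f = 64/Re = 64/1251 = 0.05116 (the turbulent correlation is not needed).
Darcy-Weisbach: ΔP = f(L/D)(ρV²/2) = 0.05116·(9.29/0.18)·(932·0.349²/2) = 0.05116·51.61·56.76 = 149.9 Pa.
Head loss h_f = ΔP/(ρg) = 149.9/(932·9.81) = 0.0164 m.

h_f ≈ 0.0164 m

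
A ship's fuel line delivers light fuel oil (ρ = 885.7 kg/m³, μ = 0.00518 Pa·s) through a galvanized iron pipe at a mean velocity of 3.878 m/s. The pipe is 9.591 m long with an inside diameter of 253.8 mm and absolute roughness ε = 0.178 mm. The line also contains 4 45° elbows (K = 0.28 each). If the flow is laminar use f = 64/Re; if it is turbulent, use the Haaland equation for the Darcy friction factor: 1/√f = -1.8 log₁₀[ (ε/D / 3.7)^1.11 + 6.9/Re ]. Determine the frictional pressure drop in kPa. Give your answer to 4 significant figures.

Reynolds number Re = ρVD/μ = 885.7 · 3.878 · 0.2538 / 0.00518 = 1.683e+05.
Re > 4000 → turbulent. Relative roughness ε/D = 0.000178/0.2538 = 0.000701. Haaland: 1/√f = -1.8 log₁₀[(0.000701/3.7)^1.11 + 6.9/1.683e+05] = -1.8 log₁₀[7.38e-05 + 4.1e-05] = 7.092, so f = 0.01988.
Total minor-loss coefficient ΣK = 4·0.28 = 1.12.
ΔP = [f·L/D + ΣK]·(ρV²/2) = [0.01988·9.591/0.2538 + 1.12]·(885.7·3.878²/2) = [0.7514 + 1.12]·6660 = 1.246e+04 Pa.
ΔP = 1.246e+04 Pa = 12.46 kPa.

ΔP ≈ 12.46 kPa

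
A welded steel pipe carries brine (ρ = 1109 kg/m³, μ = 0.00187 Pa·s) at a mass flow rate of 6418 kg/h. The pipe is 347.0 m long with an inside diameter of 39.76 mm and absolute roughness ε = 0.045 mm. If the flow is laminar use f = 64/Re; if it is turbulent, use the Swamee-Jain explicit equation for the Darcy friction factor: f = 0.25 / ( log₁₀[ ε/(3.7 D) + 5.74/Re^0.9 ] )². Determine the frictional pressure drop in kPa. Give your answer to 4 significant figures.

ΔP ≈ 213.9 kPa

ṁ = 6418 kg/h = 6418/3600 = 1.783 kg/s.
A = πD²/4 = π(0.03976)²/4 = 0.001242 m²; mean velocity V = ṁ/(ρA) = 1.783/(1109 · 0.001242) = 1.295 m/s.
Reynolds number Re = ρVD/μ = 1109 · 1.295 · 0.03976 / 0.00187 = 3.053e+04.
Re > 4000 → turbulent. Relative roughness ε/D = 4.5e-05/0.03976 = 0.00113. Swamee-Jain: f = 0.25/(log₁₀[0.00113/3.7 + 5.74/3.053e+04^0.9])² = 0.25/(log₁₀[0.000306 + 0.000528])² = 0.25/(-3.079)² = 0.02637.
Darcy-Weisbach: ΔP = f(L/D)(ρV²/2) = 0.02637·(347/0.03976)·(1109·1.295²/2) = 0.02637·8727·929.5 = 2.139e+05 Pa.
ΔP = 2.139e+05 Pa = 213.9 kPa.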